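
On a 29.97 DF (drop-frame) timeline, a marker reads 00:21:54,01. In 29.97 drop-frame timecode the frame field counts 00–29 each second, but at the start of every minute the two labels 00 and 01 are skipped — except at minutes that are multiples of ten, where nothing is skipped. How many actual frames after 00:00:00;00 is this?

Complete 10-minute blocks: 2, each 17982 frames → 35964.
Remaining 1 whole minute in the current block: 1800 + 0 × 1798 = 1800 frames.
Within the current minute: 54 × 30 + 1 − 2 = 1619 (labels ;00/;01 skipped at this minute). Total = 35964 + 1800 + 1619 = 39383.

39383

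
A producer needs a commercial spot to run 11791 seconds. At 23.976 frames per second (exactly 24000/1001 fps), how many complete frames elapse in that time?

282701 frames

Frames = 11791 × 24000/1001 = 21768000/77 ≈ 282701.2987.
Complete frames: 282701.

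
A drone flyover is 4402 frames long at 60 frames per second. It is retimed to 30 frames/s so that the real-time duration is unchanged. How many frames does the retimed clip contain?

2201 frames

Target frames = source frames × (target rate / source rate) = 4402 × (30)/(60) = 4402 × 1/2 = 2201.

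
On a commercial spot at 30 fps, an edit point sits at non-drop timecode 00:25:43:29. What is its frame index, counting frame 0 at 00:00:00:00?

Total seconds to the label: (0 × 3600 + 25 × 60 + 43) = 1543.
Frame index = 1543 × 30 + 29 = 46319.

46319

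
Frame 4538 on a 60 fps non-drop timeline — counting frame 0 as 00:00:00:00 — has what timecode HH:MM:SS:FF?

4538 ÷ 60 = 75 full seconds, remainder 38 frames.
75 s = 0 h 1 min 15 s.
Timecode: 00:01:15:38.

00:01:15:38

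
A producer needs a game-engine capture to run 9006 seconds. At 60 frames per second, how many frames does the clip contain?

540360 frames

Frames = 9006 × 60 = 540360.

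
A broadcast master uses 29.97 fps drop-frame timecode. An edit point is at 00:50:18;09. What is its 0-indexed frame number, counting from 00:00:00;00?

Complete 10-minute blocks: 5, each 17982 frames → 89910.
Remaining 0 whole minutes in the current block: 0 frames.
Within the current minute: 18 × 30 + 9 = 549. Total = 89910 + 0 + 549 = 90459.

90459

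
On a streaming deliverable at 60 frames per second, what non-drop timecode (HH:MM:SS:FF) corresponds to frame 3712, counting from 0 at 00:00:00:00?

3712 ÷ 60 = 61 full seconds, remainder 52 frames.
61 s = 0 h 1 min 1 s.
Timecode: 00:01:01:52.

00:01:01:52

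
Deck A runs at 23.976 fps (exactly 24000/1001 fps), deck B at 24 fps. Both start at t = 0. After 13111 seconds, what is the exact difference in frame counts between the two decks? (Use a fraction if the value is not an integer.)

A emits 24000/1001 × 13111 = 44952000/143 frames; B emits 24 × 13111 = 314664.
Difference = 44952/143 frames (≈ 314.3497); B is ahead of A.

44952/143 frames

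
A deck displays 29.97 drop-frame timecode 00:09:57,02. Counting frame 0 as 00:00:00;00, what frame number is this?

17894

Complete 10-minute blocks: 0, each 17982 frames → 0.
Remaining 9 whole minutes in the current block: 1800 + 8 × 1798 = 16184 frames.
Within the current minute: 57 × 30 + 2 − 2 = 1710 (labels ;00/;01 skipped at this minute). Total = 0 + 16184 + 1710 = 17894.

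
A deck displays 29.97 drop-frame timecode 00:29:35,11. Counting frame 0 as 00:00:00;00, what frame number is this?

As if non-drop at 30 labels/s: (0 × 3600 + 29 × 60 + 35) × 30 + 11 = 53261.
Minute boundaries passed: 29; those not divisible by 10: 29 − 2 = 27; dropped labels = 2 × 27 = 54.
Actual frame index = 53261 − 54 = 53207.

53207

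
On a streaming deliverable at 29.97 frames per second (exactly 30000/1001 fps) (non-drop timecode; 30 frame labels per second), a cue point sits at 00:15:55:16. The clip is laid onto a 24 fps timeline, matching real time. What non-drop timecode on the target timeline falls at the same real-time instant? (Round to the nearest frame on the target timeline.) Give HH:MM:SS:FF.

00:15:56:12

Source frame index: (0×3600 + 15×60 + 55) × 30 + 16 = 28666.
Real time: 28666 / (30000/1001) = 14347333/15000 s.
Target frame: (14347333/15000) × (24) = 14347333/625 ≈ 22955.733 → 22956.
At 24 labels/s: frame 22956 → 00:15:56:12.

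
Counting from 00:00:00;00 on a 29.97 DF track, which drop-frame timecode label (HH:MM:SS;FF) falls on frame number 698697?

Each 10-minute DF block holds 10 × 60 × 30 − 9 × 2 = 17982 frames. 698697 ÷ 17982 → 38 full blocks, remainder 15381.
Within the partial block the first minute is 1800 frames and each further minute 1798, so 8 further minute boundaries passed. Total skipped labels = 18 × 38 + 2 × 8 = 700.
Non-drop label index = 698697 + 700 = 699397; at 30 labels/s that is 06:28:33:07, i.e. DF 06:28:33;07.

06:28:33;07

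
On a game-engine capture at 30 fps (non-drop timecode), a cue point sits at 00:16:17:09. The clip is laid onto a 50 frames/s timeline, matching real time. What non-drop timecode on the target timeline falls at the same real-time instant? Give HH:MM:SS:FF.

00:16:17:15

Source frame index: (0×3600 + 16×60 + 17) × 30 + 9 = 29319.
Real time: 29319 / (30) = 9773/10 s.
Target frame: (9773/10) × (50) = 48865.
At 50 labels/s: frame 48865 → 00:16:17:15.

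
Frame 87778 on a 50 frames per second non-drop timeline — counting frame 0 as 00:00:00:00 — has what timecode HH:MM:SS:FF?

00:29:15:28

87778 ÷ 50 = 1755 full seconds, remainder 28 frames.
1755 s = 0 h 29 min 15 s.
Timecode: 00:29:15:28.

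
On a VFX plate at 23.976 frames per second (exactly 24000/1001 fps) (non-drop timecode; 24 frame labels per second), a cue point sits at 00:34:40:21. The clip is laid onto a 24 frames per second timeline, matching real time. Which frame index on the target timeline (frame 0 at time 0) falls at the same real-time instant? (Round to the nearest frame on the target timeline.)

frame 49991

Source frame index: (0×3600 + 34×60 + 40) × 24 + 21 = 49941.
Real time: 49941 / (24000/1001) = 16663647/8000 s.
Target frame: (16663647/8000) × (24) = 49990941/1000 ≈ 49990.941 → 49991.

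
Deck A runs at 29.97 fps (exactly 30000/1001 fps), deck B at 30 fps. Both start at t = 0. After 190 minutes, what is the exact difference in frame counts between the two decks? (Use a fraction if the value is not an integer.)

190 min = 11400 s.
A emits 30000/1001 × 11400 = 342000000/1001 frames; B emits 30 × 11400 = 342000.
Difference = 342000/1001 frames (≈ 341.6583); B is ahead of A.

342000/1001 frames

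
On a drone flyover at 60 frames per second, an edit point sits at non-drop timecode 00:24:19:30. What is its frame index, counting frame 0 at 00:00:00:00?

Total seconds to the label: (0 × 3600 + 24 × 60 + 19) = 1459.
Frame index = 1459 × 60 + 30 = 87570.

frame 87570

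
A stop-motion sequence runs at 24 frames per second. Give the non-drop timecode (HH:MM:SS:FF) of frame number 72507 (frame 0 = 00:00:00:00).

00:50:21:03

72507 ÷ 24 = 3021 full seconds, remainder 3 frames.
3021 s = 0 h 50 min 21 s.
Timecode: 00:50:21:03.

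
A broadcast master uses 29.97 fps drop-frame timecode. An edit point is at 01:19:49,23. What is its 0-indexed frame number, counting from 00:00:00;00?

Complete 10-minute blocks: 7, each 17982 frames → 125874.
Remaining 9 whole minutes in the current block: 1800 + 8 × 1798 = 16184 frames.
Within the current minute: 49 × 30 + 23 − 2 = 1491 (labels ;00/;01 skipped at this minute). Total = 125874 + 16184 + 1491 = 143549.

143549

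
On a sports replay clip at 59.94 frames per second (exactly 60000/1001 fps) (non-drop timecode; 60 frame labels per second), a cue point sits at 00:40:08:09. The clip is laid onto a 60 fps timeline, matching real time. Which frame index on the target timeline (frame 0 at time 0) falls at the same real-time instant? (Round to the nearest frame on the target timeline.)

frame 144633

Source frame index: (0×3600 + 40×60 + 8) × 60 + 9 = 144489.
Real time: 144489 / (60000/1001) = 48211163/20000 s.
Target frame: (48211163/20000) × (60) = 144633489/1000 ≈ 144633.489 → 144633.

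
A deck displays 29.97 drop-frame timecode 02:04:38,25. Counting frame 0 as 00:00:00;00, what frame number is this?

Complete 10-minute blocks: 12, each 17982 frames → 215784.
Remaining 4 whole minutes in the current block: 1800 + 3 × 1798 = 7194 frames.
Within the current minute: 38 × 30 + 25 − 2 = 1163 (labels ;00/;01 skipped at this minute). Total = 215784 + 7194 + 1163 = 224141.

224141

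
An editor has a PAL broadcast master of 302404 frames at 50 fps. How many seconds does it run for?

Running time = 302404 / (50) = 6048.08 s.

6048.08 seconds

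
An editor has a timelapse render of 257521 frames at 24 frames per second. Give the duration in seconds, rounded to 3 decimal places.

Running time = 257521 × 1/24 = 257521/24 s ≈ 10730.042 s.

10730.042 seconds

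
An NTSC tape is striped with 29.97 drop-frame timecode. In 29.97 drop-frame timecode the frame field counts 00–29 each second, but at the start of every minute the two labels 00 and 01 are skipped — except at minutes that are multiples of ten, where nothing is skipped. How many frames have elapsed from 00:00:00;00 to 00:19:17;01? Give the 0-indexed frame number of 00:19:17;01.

34675

As if non-drop at 30 labels/s: (0 × 3600 + 19 × 60 + 17) × 30 + 1 = 34711.
Minute boundaries passed: 19; those not divisible by 10: 19 − 1 = 18; dropped labels = 2 × 18 = 36.
Actual frame index = 34711 − 36 = 34675.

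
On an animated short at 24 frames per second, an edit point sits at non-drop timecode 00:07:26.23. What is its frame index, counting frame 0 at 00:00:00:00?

10727

Total seconds to the label: (0 × 3600 + 7 × 60 + 26) = 446.
Frame index = 446 × 24 + 23 = 10727.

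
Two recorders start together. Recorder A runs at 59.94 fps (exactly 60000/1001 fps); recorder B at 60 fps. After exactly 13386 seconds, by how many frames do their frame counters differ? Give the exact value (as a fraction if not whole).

803160/1001 frames

A emits 60000/1001 × 13386 = 803160000/1001 frames; B emits 60 × 13386 = 803160.
Difference = 803160/1001 frames (≈ 802.3576); B is ahead of A.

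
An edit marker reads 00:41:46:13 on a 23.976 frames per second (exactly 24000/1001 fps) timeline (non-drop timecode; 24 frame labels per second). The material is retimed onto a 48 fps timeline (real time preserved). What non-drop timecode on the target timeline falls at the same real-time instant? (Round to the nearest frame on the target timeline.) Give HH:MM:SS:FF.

00:41:49:02

Source frame index: (0×3600 + 41×60 + 46) × 24 + 13 = 60157.
Real time: 60157 / (24000/1001) = 60217157/24000 s.
Target frame: (60217157/24000) × (48) = 60217157/500 ≈ 120434.314 → 120434.
At 48 labels/s: frame 120434 → 00:41:49:02.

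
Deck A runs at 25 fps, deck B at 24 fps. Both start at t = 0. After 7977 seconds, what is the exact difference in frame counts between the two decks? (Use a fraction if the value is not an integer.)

7977 frames

A emits 25 × 7977 = 199425 frames; B emits 24 × 7977 = 191448.
Difference = 7977 frames; B is behind A.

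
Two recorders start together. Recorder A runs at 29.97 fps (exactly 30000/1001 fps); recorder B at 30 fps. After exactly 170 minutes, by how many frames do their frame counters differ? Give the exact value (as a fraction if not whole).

170 min = 10200 s.
A emits 30000/1001 × 10200 = 306000000/1001 frames; B emits 30 × 10200 = 306000.
Difference = 306000/1001 frames (≈ 305.6943); B is ahead of A.

306000/1001 frames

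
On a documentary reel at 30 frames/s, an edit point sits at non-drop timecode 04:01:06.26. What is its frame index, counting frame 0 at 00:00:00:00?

frame 434006

Total seconds to the label: (4 × 3600 + 1 × 60 + 6) = 14466.
Frame index = 14466 × 30 + 26 = 434006.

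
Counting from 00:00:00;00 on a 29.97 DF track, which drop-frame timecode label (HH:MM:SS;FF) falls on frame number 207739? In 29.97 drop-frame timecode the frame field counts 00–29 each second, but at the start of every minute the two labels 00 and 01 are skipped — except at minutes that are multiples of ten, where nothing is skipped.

Each 10-minute DF block holds 10 × 60 × 30 − 9 × 2 = 17982 frames. 207739 ÷ 17982 → 11 full blocks, remainder 9937.
Within the partial block the first minute is 1800 frames and each further minute 1798, so 5 further minute boundaries passed. Total skipped labels = 18 × 11 + 2 × 5 = 208.
Non-drop label index = 207739 + 208 = 207947; at 30 labels/s that is 01:55:31:17, i.e. DF 01:55:31;17.

01:55:31;17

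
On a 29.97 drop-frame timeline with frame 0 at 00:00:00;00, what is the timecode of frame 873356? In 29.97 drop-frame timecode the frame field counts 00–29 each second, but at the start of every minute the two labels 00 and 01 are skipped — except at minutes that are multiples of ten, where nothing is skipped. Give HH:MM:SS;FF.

08:05:41;00

Ten DF minutes hold 17982 frames, so frame 873356 lies in block 48 (frames 863136–881117) with 10220 frames into that block.
The block's first minute is 1800 frames and the rest 1798 each; 10220 frames reaches minute 5, so 48 × 18 + 5 × 2 = 874 labels have been skipped so far.
Adding those back, label number 873356 + 874 = 874230 at 30 labels/s is 29141 s + 0 f = 8 h 5 min 41 s frame 0, i.e. 08:05:41;00.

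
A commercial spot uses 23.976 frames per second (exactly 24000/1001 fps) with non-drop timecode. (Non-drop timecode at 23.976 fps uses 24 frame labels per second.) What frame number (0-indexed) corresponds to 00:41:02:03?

59091

Total seconds to the label: (0 × 3600 + 41 × 60 + 2) = 2462.
Frame index = 2462 × 24 + 3 = 59091.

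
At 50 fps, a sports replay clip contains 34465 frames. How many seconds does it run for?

689.3 seconds

Running time = 34465 / (50) = 689.3 s.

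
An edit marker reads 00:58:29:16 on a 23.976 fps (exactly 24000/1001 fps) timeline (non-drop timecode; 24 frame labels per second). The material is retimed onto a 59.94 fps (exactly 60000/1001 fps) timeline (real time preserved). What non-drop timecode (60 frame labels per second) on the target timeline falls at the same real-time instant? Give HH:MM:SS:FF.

Source frame index: (0×3600 + 58×60 + 29) × 24 + 16 = 84232.
Real time: 84232 / (24000/1001) = 10539529/3000 s.
Target frame: (10539529/3000) × (60000/1001) = 210580.
At 60 labels/s: frame 210580 → 00:58:29:40.

00:58:29:40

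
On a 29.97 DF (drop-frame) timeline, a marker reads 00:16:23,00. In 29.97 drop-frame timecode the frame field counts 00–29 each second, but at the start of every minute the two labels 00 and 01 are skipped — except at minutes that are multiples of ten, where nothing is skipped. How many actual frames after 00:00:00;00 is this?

Complete 10-minute blocks: 1, each 17982 frames → 17982.
Remaining 6 whole minutes in the current block: 1800 + 5 × 1798 = 10790 frames.
Within the current minute: 23 × 30 + 0 − 2 = 688 (labels ;00/;01 skipped at this minute). Total = 17982 + 10790 + 688 = 29460.

29460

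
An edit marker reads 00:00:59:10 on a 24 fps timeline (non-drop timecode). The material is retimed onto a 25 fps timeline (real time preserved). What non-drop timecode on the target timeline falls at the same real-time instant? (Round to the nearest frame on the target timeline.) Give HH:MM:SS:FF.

Source frame index: (0×3600 + 0×60 + 59) × 24 + 10 = 1426.
Real time: 1426 / (24) = 713/12 s.
Target frame: (713/12) × (25) = 17825/12 ≈ 1485.417 → 1485.
At 25 labels/s: frame 1485 → 00:00:59:10.

00:00:59:10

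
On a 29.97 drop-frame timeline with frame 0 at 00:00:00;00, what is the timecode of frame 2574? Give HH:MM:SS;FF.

Ten DF minutes hold 17982 frames, so frame 2574 lies in block 0 (frames 0–17981) with 2574 frames into that block.
The block's first minute is 1800 frames and the rest 1798 each; 2574 frames reaches minute 1, so 0 × 18 + 1 × 2 = 2 labels have been skipped so far.
Adding those back, label number 2574 + 2 = 2576 at 30 labels/s is 85 s + 26 f = 0 h 1 min 25 s frame 26, i.e. 00:01:25;26.

00:01:25;26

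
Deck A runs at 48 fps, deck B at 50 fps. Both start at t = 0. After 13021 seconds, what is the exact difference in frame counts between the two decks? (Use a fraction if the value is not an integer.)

26042 frames

A emits 48 × 13021 = 625008 frames; B emits 50 × 13021 = 651050.
Difference = 26042 frames; B is ahead of A.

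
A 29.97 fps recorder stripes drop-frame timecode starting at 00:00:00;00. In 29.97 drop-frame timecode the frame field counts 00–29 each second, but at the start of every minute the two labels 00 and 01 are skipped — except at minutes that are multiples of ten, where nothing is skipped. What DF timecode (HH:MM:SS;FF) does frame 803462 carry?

Ten DF minutes hold 17982 frames, so frame 803462 lies in block 44 (frames 791208–809189) with 12254 frames into that block.
The block's first minute is 1800 frames and the rest 1798 each; 12254 frames reaches minute 6, so 44 × 18 + 6 × 2 = 804 labels have been skipped so far.
Adding those back, label number 803462 + 804 = 804266 at 30 labels/s is 26808 s + 26 f = 7 h 26 min 48 s frame 26, i.e. 07:26:48;26.

07:26:48;26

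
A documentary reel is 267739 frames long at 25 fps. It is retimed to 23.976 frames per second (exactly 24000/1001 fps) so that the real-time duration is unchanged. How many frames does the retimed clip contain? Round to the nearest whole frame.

256773 frames

Frames at target rate = 267739 × (24000/1001) / (25) = 257029440/1001 ≈ 256772.667.
Nearest whole frame: 256773.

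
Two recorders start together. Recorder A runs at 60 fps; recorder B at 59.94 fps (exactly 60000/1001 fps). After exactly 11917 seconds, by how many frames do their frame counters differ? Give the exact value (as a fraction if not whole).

A emits 60 × 11917 = 715020 frames; B emits 60000/1001 × 11917 = 715020000/1001.
Difference = 715020/1001 frames (≈ 714.3057); B is behind A.

715020/1001 frames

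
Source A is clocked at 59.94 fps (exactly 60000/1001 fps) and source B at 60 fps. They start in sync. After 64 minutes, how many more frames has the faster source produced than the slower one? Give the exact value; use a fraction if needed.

64 min = 3840 s.
A emits 60000/1001 × 3840 = 230400000/1001 frames; B emits 60 × 3840 = 230400.
Difference = 230400/1001 frames (≈ 230.1698); B is ahead of A.

230400/1001 frames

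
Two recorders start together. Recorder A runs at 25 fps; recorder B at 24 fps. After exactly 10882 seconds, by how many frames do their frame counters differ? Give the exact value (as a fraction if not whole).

A emits 25 × 10882 = 272050 frames; B emits 24 × 10882 = 261168.
Difference = 10882 frames; B is behind A.

10882 frames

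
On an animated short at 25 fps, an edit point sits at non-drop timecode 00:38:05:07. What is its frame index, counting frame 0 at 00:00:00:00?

frame 57132

Total seconds to the label: (0 × 3600 + 38 × 60 + 5) = 2285.
Frame index = 2285 × 25 + 7 = 57132.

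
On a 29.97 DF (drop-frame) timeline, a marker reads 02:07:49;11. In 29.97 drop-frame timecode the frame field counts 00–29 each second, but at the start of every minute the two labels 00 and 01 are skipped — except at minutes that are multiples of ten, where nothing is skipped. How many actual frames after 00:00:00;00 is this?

229851

As if non-drop at 30 labels/s: (2 × 3600 + 7 × 60 + 49) × 30 + 11 = 230081.
Minute boundaries passed: 127; those not divisible by 10: 127 − 12 = 115; dropped labels = 2 × 115 = 230.
Actual frame index = 230081 − 230 = 229851.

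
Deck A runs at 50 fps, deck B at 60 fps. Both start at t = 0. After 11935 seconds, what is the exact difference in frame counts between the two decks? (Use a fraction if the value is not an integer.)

A emits 50 × 11935 = 596750 frames; B emits 60 × 11935 = 716100.
Difference = 119350 frames; B is ahead of A.

119350 frames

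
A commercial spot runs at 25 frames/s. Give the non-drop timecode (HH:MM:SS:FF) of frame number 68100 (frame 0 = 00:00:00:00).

68100 ÷ 25 = 2724 full seconds, remainder 0 frames.
2724 s = 0 h 45 min 24 s.
Timecode: 00:45:24:00.

00:45:24:00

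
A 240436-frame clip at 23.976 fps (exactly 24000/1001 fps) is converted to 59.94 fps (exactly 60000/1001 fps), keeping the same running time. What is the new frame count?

601090 frames

Target frames = source frames × (target rate / source rate) = 240436 × (60000/1001)/(24000/1001) = 240436 × 5/2 = 601090.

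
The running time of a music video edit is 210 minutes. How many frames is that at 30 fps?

378000 frames

210 min = 12600 s.
Frames = 12600 × 30 = 378000.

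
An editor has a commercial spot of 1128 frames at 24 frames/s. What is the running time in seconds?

47 seconds

Running time = 1128 / (24) = 47 s.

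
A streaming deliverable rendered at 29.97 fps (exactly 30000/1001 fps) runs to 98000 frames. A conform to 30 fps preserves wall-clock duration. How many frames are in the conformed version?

98098 frames

Target frames = source frames × (target rate / source rate) = 98000 × (30)/(30000/1001) = 98000 × 1001/1000 = 98098.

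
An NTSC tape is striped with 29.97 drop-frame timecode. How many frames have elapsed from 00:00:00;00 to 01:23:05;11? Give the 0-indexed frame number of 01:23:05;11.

Complete 10-minute blocks: 8, each 17982 frames → 143856.
Remaining 3 whole minutes in the current block: 1800 + 2 × 1798 = 5396 frames.
Within the current minute: 5 × 30 + 11 − 2 = 159 (labels ;00/;01 skipped at this minute). Total = 143856 + 5396 + 159 = 149411.

149411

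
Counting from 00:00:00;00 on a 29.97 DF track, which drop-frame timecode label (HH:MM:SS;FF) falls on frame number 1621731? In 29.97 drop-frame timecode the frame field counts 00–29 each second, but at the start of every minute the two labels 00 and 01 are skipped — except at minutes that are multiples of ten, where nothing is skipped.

15:01:51;23

Each 10-minute DF block holds 10 × 60 × 30 − 9 × 2 = 17982 frames. 1621731 ÷ 17982 → 90 full blocks, remainder 3351.
Within the partial block the first minute is 1800 frames and each further minute 1798, so 1 further minute boundary passed. Total skipped labels = 18 × 90 + 2 × 1 = 1622.
Non-drop label index = 1621731 + 1622 = 1623353; at 30 labels/s that is 15:01:51:23, i.e. DF 15:01:51;23.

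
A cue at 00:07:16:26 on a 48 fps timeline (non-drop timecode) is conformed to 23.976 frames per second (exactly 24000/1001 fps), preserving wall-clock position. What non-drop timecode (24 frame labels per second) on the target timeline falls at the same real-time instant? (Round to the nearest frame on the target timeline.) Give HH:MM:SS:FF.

Source frame index: (0×3600 + 7×60 + 16) × 48 + 26 = 20954.
Real time: 20954 / (48) = 10477/24 s.
Target frame: (10477/24) × (24000/1001) = 10477000/1001 ≈ 10466.533 → 10467.
At 24 labels/s: frame 10467 → 00:07:16:03.

00:07:16:03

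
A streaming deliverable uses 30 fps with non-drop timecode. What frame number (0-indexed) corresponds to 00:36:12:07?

frame 65167

Total seconds to the label: (0 × 3600 + 36 × 60 + 12) = 2172.
Frame index = 2172 × 30 + 7 = 65167.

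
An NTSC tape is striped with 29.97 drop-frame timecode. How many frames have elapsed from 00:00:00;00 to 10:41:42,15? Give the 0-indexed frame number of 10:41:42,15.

1153921

As if non-drop at 30 labels/s: (10 × 3600 + 41 × 60 + 42) × 30 + 15 = 1155075.
Minute boundaries passed: 641; those not divisible by 10: 641 − 64 = 577; dropped labels = 2 × 577 = 1154.
Actual frame index = 1155075 − 1154 = 1153921.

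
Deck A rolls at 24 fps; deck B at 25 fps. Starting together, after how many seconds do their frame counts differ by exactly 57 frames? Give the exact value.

The gap grows by |25 − 24| = 1 frame per second.
Time for a 57-frame gap: 57 ÷ (1) = 57 s.

57 seconds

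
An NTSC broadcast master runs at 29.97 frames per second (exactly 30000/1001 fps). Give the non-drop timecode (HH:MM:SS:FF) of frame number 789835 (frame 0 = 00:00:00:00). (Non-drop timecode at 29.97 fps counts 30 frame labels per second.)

789835 ÷ 30 = 26327 full seconds, remainder 25 frames.
26327 s = 7 h 18 min 47 s.
Timecode: 07:18:47:25.

07:18:47:25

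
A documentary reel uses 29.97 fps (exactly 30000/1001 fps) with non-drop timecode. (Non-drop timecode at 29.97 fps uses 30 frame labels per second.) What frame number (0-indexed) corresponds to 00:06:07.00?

11010

Total seconds to the label: (0 × 3600 + 6 × 60 + 7) = 367.
Frame index = 367 × 30 + 0 = 11010.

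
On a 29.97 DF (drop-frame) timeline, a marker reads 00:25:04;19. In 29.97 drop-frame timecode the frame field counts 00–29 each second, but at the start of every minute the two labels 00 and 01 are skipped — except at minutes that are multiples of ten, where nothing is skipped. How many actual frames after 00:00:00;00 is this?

45093

Complete 10-minute blocks: 2, each 17982 frames → 35964.
Remaining 5 whole minutes in the current block: 1800 + 4 × 1798 = 8992 frames.
Within the current minute: 4 × 30 + 19 − 2 = 137 (labels ;00/;01 skipped at this minute). Total = 35964 + 8992 + 137 = 45093.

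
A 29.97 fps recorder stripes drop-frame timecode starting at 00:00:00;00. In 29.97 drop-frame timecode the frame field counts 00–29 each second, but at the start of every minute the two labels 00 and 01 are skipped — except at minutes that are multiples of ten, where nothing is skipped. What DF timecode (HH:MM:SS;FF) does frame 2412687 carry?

22:21:43;11

Each 10-minute DF block holds 10 × 60 × 30 − 9 × 2 = 17982 frames. 2412687 ÷ 17982 → 134 full blocks, remainder 3099.
Within the partial block the first minute is 1800 frames and each further minute 1798, so 1 further minute boundary passed. Total skipped labels = 18 × 134 + 2 × 1 = 2414.
Non-drop label index = 2412687 + 2414 = 2415101; at 30 labels/s that is 22:21:43:11, i.e. DF 22:21:43;11.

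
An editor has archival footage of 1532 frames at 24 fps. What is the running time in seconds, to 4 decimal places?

63.8333 seconds

Running time = 1532 × 1/24 = 383/6 s ≈ 63.8333 s.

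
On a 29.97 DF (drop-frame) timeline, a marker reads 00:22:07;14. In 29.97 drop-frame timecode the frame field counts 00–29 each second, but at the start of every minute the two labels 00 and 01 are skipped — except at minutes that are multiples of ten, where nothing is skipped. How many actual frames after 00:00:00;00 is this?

As if non-drop at 30 labels/s: (0 × 3600 + 22 × 60 + 7) × 30 + 14 = 39824.
Minute boundaries passed: 22; those not divisible by 10: 22 − 2 = 20; dropped labels = 2 × 20 = 40.
Actual frame index = 39824 − 40 = 39784.

39784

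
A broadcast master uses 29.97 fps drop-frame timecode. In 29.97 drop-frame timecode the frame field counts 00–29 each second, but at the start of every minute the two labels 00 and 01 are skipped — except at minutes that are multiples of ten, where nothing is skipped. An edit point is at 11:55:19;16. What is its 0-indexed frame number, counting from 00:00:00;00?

1286298

As if non-drop at 30 labels/s: (11 × 3600 + 55 × 60 + 19) × 30 + 16 = 1287586.
Minute boundaries passed: 715; those not divisible by 10: 715 − 71 = 644; dropped labels = 2 × 644 = 1288.
Actual frame index = 1287586 − 1288 = 1286298.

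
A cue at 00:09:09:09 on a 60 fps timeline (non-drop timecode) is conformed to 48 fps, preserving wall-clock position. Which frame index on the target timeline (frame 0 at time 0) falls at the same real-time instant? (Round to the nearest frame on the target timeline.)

frame 26359

Source frame index: (0×3600 + 9×60 + 9) × 60 + 9 = 32949.
Real time: 32949 / (60) = 10983/20 s.
Target frame: (10983/20) × (48) = 131796/5 ≈ 26359.200 → 26359.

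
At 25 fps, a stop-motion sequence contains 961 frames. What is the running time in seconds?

Running time = 961 / (25) = 38.44 s.

38.44 seconds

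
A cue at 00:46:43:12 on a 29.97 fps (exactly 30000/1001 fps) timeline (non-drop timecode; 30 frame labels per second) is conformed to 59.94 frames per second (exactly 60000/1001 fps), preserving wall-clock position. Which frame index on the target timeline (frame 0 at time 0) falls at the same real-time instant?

Source frame index: (0×3600 + 46×60 + 43) × 30 + 12 = 84102.
Real time: 84102 / (30000/1001) = 14031017/5000 s.
Target frame: (14031017/5000) × (60000/1001) = 168204.

frame 168204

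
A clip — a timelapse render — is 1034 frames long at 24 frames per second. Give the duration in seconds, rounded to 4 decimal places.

43.0833 seconds

Running time = 1034 × 1/24 = 517/12 s ≈ 43.0833 s.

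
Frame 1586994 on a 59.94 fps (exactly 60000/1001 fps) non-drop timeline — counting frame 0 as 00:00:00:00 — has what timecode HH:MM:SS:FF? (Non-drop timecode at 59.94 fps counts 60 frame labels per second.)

1586994 ÷ 60 = 26449 full seconds, remainder 54 frames.
26449 s = 7 h 20 min 49 s.
Timecode: 07:20:49:54.

07:20:49:54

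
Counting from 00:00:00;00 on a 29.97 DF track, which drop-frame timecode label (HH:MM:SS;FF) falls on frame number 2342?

00:01:18;04

Ten DF minutes hold 17982 frames, so frame 2342 lies in block 0 (frames 0–17981) with 2342 frames into that block.
The block's first minute is 1800 frames and the rest 1798 each; 2342 frames reaches minute 1, so 0 × 18 + 1 × 2 = 2 labels have been skipped so far.
Adding those back, label number 2342 + 2 = 2344 at 30 labels/s is 78 s + 4 f = 0 h 1 min 18 s frame 4, i.e. 00:01:18;04.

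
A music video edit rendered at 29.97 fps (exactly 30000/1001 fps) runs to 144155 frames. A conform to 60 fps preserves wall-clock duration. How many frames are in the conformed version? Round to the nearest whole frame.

Frames at target rate = 144155 × (60) / (30000/1001) = 28859831/100 ≈ 288598.310.
Nearest whole frame: 288598.

288598 frames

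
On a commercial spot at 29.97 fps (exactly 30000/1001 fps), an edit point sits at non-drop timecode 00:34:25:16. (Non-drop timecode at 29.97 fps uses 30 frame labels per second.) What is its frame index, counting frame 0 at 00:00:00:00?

61966

Total seconds to the label: (0 × 3600 + 34 × 60 + 25) = 2065.
Frame index = 2065 × 30 + 16 = 61966.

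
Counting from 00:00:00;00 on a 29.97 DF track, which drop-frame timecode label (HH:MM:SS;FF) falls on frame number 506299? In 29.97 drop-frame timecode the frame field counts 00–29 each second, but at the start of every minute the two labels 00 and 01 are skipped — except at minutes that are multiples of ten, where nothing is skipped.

Each 10-minute DF block holds 10 × 60 × 30 − 9 × 2 = 17982 frames. 506299 ÷ 17982 → 28 full blocks, remainder 2803.
Within the partial block the first minute is 1800 frames and each further minute 1798, so 1 further minute boundary passed. Total skipped labels = 18 × 28 + 2 × 1 = 506.
Non-drop label index = 506299 + 506 = 506805; at 30 labels/s that is 04:41:33:15, i.e. DF 04:41:33;15.

04:41:33;15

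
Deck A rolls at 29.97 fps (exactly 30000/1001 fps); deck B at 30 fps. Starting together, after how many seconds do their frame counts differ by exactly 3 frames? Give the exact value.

100.1 seconds

The gap grows by |30 − 30000/1001| = 30/1001 frames per second.
Time for a 3-frame gap: 3 ÷ (30/1001) = 100.1 s.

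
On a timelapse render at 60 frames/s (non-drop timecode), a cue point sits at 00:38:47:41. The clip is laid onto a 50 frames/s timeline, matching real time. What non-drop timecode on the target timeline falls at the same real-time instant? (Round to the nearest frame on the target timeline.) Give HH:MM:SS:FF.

00:38:47:34

Source frame index: (0×3600 + 38×60 + 47) × 60 + 41 = 139661.
Real time: 139661 / (60) = 139661/60 s.
Target frame: (139661/60) × (50) = 698305/6 ≈ 116384.167 → 116384.
At 50 labels/s: frame 116384 → 00:38:47:34.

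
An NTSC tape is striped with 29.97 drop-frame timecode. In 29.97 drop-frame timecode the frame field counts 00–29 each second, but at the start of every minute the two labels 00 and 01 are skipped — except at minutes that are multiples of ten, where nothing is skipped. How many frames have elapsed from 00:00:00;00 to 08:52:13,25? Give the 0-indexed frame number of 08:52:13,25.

Complete 10-minute blocks: 53, each 17982 frames → 953046.
Remaining 2 whole minutes in the current block: 1800 + 1 × 1798 = 3598 frames.
Within the current minute: 13 × 30 + 25 − 2 = 413 (labels ;00/;01 skipped at this minute). Total = 953046 + 3598 + 413 = 957057.

957057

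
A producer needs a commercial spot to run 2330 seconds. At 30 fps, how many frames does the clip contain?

69900 frames

Frames = 2330 × 30 = 69900.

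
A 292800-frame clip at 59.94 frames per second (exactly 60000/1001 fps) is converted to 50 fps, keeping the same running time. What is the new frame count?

Target frames = source frames × (target rate / source rate) = 292800 × (50)/(60000/1001) = 292800 × 1001/1200 = 244244.

244244 frames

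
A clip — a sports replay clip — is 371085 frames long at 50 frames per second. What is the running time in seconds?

Running time = 371085 / (50) = 7421.7 s.

7421.7 seconds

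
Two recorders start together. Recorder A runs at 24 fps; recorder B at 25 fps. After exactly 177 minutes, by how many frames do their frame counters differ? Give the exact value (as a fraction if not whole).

177 min = 10620 s.
A emits 24 × 10620 = 254880 frames; B emits 25 × 10620 = 265500.
Difference = 10620 frames; B is ahead of A.

10620 frames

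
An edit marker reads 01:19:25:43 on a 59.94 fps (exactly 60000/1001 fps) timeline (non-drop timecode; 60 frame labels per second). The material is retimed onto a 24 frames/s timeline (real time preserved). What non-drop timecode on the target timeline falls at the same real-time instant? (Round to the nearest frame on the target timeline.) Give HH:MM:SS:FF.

01:19:30:12

Source frame index: (1×3600 + 19×60 + 25) × 60 + 43 = 285943.
Real time: 285943 / (60000/1001) = 286228943/60000 s.
Target frame: (286228943/60000) × (24) = 286228943/2500 ≈ 114491.577 → 114492.
At 24 labels/s: frame 114492 → 01:19:30:12.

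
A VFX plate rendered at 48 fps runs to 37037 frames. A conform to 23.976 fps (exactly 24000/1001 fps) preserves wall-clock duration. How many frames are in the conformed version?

Target frames = source frames × (target rate / source rate) = 37037 × (24000/1001)/(48) = 37037 × 500/1001 = 18500.

18500 frames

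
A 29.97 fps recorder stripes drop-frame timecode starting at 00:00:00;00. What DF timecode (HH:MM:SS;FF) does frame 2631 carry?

00:01:27;23

Each 10-minute DF block holds 10 × 60 × 30 − 9 × 2 = 17982 frames. 2631 ÷ 17982 → 0 full blocks, remainder 2631.
Within the partial block the first minute is 1800 frames and each further minute 1798, so 1 further minute boundary passed. Total skipped labels = 18 × 0 + 2 × 1 = 2.
Non-drop label index = 2631 + 2 = 2633; at 30 labels/s that is 00:01:27:23, i.e. DF 00:01:27;23.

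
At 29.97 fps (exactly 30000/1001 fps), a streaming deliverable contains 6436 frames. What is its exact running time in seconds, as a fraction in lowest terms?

1610609/7500 seconds

Running time = 6436 ÷ (30000/1001) = 6436 × 1001/30000 = 1610609/7500 s.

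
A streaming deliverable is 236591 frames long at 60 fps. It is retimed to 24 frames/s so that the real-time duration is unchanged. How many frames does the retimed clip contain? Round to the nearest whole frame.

94636 frames

Frames at target rate = 236591 × (24) / (60) = 473182/5 ≈ 94636.400.
Nearest whole frame: 94636.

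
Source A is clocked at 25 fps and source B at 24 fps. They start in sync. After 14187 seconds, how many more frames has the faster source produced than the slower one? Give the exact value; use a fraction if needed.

14187 frames

A emits 25 × 14187 = 354675 frames; B emits 24 × 14187 = 340488.
Difference = 14187 frames; B is behind A.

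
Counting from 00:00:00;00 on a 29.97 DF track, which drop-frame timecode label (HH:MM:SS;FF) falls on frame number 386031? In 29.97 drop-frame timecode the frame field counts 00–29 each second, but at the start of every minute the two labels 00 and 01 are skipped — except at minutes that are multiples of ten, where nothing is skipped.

03:34:40;17

Each 10-minute DF block holds 10 × 60 × 30 − 9 × 2 = 17982 frames. 386031 ÷ 17982 → 21 full blocks, remainder 8409.
Within the partial block the first minute is 1800 frames and each further minute 1798, so 4 further minute boundaries passed. Total skipped labels = 18 × 21 + 2 × 4 = 386.
Non-drop label index = 386031 + 386 = 386417; at 30 labels/s that is 03:34:40:17, i.e. DF 03:34:40;17.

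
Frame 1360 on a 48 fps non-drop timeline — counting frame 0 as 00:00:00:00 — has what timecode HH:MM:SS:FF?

00:00:28:16

1360 ÷ 48 = 28 full seconds, remainder 16 frames.
28 s = 0 h 0 min 28 s.
Timecode: 00:00:28:16.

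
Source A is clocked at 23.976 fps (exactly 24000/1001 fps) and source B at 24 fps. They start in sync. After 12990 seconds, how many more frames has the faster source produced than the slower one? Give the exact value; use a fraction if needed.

A emits 24000/1001 × 12990 = 311760000/1001 frames; B emits 24 × 12990 = 311760.
Difference = 311760/1001 frames (≈ 311.4486); B is ahead of A.

311760/1001 frames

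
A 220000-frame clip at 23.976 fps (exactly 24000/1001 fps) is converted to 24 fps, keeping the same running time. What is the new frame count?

220220 frames

Target frames = source frames × (target rate / source rate) = 220000 × (24)/(24000/1001) = 220000 × 1001/1000 = 220220.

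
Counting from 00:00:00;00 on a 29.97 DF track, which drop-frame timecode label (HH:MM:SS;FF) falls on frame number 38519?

00:21:25;07

Each 10-minute DF block holds 10 × 60 × 30 − 9 × 2 = 17982 frames. 38519 ÷ 17982 → 2 full blocks, remainder 2555.
Within the partial block the first minute is 1800 frames and each further minute 1798, so 1 further minute boundary passed. Total skipped labels = 18 × 2 + 2 × 1 = 38.
Non-drop label index = 38519 + 38 = 38557; at 30 labels/s that is 00:21:25:07, i.e. DF 00:21:25;07.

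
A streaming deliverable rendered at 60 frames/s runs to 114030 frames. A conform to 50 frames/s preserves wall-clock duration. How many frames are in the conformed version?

95025 frames

Target frames = source frames × (target rate / source rate) = 114030 × (50)/(60) = 114030 × 5/6 = 95025.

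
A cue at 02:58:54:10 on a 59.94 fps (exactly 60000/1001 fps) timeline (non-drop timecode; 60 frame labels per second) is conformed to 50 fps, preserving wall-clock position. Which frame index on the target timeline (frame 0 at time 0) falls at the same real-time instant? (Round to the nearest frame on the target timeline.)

Source frame index: (2×3600 + 58×60 + 54) × 60 + 10 = 644050.
Real time: 644050 / (60000/1001) = 12893881/1200 s.
Target frame: (12893881/1200) × (50) = 12893881/24 ≈ 537245.042 → 537245.

frame 537245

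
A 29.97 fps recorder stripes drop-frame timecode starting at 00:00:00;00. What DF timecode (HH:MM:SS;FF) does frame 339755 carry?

03:08:56;15

Ten DF minutes hold 17982 frames, so frame 339755 lies in block 18 (frames 323676–341657) with 16079 frames into that block.
The block's first minute is 1800 frames and the rest 1798 each; 16079 frames reaches minute 8, so 18 × 18 + 8 × 2 = 340 labels have been skipped so far.
Adding those back, label number 339755 + 340 = 340095 at 30 labels/s is 11336 s + 15 f = 3 h 8 min 56 s frame 15, i.e. 03:08:56;15.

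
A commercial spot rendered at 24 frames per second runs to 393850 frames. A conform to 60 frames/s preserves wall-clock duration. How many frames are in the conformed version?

984625 frames

Target frames = source frames × (target rate / source rate) = 393850 × (60)/(24) = 393850 × 5/2 = 984625.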